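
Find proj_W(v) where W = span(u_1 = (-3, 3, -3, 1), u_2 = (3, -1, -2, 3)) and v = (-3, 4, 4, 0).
proj_W(v) = (-423/127, 993/635, 138/127, -1539/635)

Set up U = [u_1 | ... | u_2] ∈ R^(4×2). The projector onto W = col(U) is P = U (U^T U)^(-1) U^T.
Compute U^T U =
  [28, -3]
  [-3, 23],
and U^T v = (9, -21).
Solve U^T U · c = U^T v for the coefficients: c = (144/635, -561/635). The projection is proj_W(v) = U c.
Check: (v - proj_W(v)) · u_1 = 0  (should be 0).
Check: (v - proj_W(v)) · u_2 = 0  (should be 0).
Result: proj_W(v) = (-423/127, 993/635, 138/127, -1539/635).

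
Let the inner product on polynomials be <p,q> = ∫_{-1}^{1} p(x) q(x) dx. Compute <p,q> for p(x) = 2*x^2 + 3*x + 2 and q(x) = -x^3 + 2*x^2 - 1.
<p,q> = -34/15

Expand the product: p(x)·q(x) = -2*x^5 + x^4 + 4*x^3 + 2*x^2 - 3*x - 2.
∫_{-1}^{1} of each monomial x^k gives [2/(k+1) if k even, 0 if k odd]. Integrating term-by-term (or equivalently evaluating the antiderivative F(x) = -x^6/3 + x^5/5 + x^4 + 2*x^3/3 - 3*x^2/2 - 2*x at the endpoints):
  F(1) − F(−1) = -59/30 − (3/10) = -34/15.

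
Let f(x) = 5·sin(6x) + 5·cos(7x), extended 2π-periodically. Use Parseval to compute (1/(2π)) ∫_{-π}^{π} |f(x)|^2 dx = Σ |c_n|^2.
Σ |c_n|^2 = 25

Expand |f|^2 and use orthogonality of {sin(nx), cos(mx)} on [-π, π]:
  ∫_{-π}^{π} sin(nx)^2 dx = π, ∫ cos(mx)^2 dx = π, and cross terms integrate to 0.
So ∫_{-π}^{π} f(x)^2 dx = 5^2 · π + 5^2 · π = (25 + 25)π.
Divide by 2π: (25 + 25)/2 = 25.
By Parseval, this equals Σ |c_n|^2.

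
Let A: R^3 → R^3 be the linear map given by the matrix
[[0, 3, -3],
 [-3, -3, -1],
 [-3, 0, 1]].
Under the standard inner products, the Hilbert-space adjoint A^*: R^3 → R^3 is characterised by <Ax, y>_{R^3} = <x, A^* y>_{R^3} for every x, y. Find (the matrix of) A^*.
A^* = A^T =
[[0, -3, -3],
 [3, -3, 0],
 [-3, -1, 1]]

For real matrices with standard dot products, the defining identity <Ax, y> = <x, A^* y> gives (Ax)^T y = x^T (A^*) y, i.e. x^T A^T y = x^T (A^*) y. Since this holds for all x, y, we must have A^* = A^T. Therefore
A^* =
[[0, -3, -3],
 [3, -3, 0],
 [-3, -1, 1]].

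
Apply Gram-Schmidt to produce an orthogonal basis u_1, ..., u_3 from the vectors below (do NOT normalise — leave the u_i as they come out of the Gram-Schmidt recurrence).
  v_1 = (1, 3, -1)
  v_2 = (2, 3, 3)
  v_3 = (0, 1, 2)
Orthogonal basis:
  u_1 = (1, 3, -1)
  u_2 = (14/11, 9/11, 41/11)
  u_3 = (-66/89, 55/178, 33/178)

Apply the Gram-Schmidt recurrence
  u_1 = v_1
  u_i = v_i − Σ_{j<i} ((v_i · u_j) / (u_j · u_j)) · u_j.

Step by step this gives:
  u_1 = (1, 3, -1)
  u_2 = (14/11, 9/11, 41/11)
  u_3 = (-66/89, 55/178, 33/178)

Orthogonality check:
  u_2 · u_1 = 0 (should be 0)
  u_3 · u_1 = 0 (should be 0)
  u_3 · u_2 = 0 (should be 0)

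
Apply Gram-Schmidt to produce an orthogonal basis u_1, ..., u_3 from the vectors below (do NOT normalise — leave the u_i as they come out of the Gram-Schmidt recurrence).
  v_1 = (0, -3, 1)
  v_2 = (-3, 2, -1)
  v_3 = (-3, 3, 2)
Orthogonal basis:
  u_1 = (0, -3, 1)
  u_2 = (-3, -1/10, -3/10)
  u_3 = (-30/91, 90/91, 270/91)

Apply the Gram-Schmidt recurrence
  u_1 = v_1
  u_i = v_i − Σ_{j<i} ((v_i · u_j) / (u_j · u_j)) · u_j.

Step by step this gives:
  u_1 = (0, -3, 1)
  u_2 = (-3, -1/10, -3/10)
  u_3 = (-30/91, 90/91, 270/91)

Orthogonality check:
  u_2 · u_1 = 0 (should be 0)
  u_3 · u_1 = 0 (should be 0)
  u_3 · u_2 = 0 (should be 0)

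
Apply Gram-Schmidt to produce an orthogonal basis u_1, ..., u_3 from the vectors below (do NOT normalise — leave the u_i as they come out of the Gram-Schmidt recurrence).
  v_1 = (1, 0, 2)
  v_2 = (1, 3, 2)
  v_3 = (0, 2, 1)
Orthogonal basis:
  u_1 = (1, 0, 2)
  u_2 = (0, 3, 0)
  u_3 = (-2/5, 0, 1/5)

Apply the Gram-Schmidt recurrence
  u_1 = v_1
  u_i = v_i − Σ_{j<i} ((v_i · u_j) / (u_j · u_j)) · u_j.

Step by step this gives:
  u_1 = (1, 0, 2)
  u_2 = (0, 3, 0)
  u_3 = (-2/5, 0, 1/5)

Orthogonality check:
  u_2 · u_1 = 0 (should be 0)
  u_3 · u_1 = 0 (should be 0)
  u_3 · u_2 = 0 (should be 0)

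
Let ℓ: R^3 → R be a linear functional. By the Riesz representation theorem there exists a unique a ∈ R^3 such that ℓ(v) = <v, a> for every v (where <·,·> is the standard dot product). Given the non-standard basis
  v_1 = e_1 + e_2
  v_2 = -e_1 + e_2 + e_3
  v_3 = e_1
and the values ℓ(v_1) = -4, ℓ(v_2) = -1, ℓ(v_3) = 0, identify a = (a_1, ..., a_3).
a = (0, -4, 3)

Write a = (a_1, ..., a_3) in the standard basis. For each basis vector v_i, ℓ(v_i) = <v_i, a> is a linear equation in the a_j's. Collect the n equations into a matrix system V a = ℓ, where row i of V is v_i (expressed in the standard basis). Since V is invertible (lower-triangular with 1s on the diagonal, up to permutation), solve by back-substitution:
  V =
[[1, 1, 0],
 [-1, 1, 1],
 [1, 0, 0]]
  V a = (-4, -1, 0)
Solving gives a = (0, -4, 3).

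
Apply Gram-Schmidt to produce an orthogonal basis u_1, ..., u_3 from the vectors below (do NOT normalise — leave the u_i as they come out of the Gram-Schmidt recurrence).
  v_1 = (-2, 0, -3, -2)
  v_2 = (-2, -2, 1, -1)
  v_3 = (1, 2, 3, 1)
Orthogonal basis:
  u_1 = (-2, 0, -3, -2)
  u_2 = (-28/17, -2, 26/17, -11/17)
  u_3 = (-19/23, 264/161, 158/161, -104/161)

Apply the Gram-Schmidt recurrence
  u_1 = v_1
  u_i = v_i − Σ_{j<i} ((v_i · u_j) / (u_j · u_j)) · u_j.

Step by step this gives:
  u_1 = (-2, 0, -3, -2)
  u_2 = (-28/17, -2, 26/17, -11/17)
  u_3 = (-19/23, 264/161, 158/161, -104/161)

Orthogonality check:
  u_2 · u_1 = 0 (should be 0)
  u_3 · u_1 = 0 (should be 0)
  u_3 · u_2 = 0 (should be 0)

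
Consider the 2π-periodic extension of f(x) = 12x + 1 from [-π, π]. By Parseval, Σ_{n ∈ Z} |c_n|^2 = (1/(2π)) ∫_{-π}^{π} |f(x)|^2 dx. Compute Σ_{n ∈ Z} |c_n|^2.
Σ |c_n|^2 = 48π^2 + 1

Expand and integrate term by term over [-π, π]:
  ∫ (12x)^2 dx = 144·(2π^3/3); ∫ 2·12·(1)·x dx = 0 (odd integrand); ∫ 1^2 dx = 1·2π.
So (1/(2π)) ∫_{-π}^{π} (12x + 1)^2 dx = 144π^2/3 + 1 = 48π^2 + 1.
Parseval ⇒ Σ |c_n|^2 = 48π^2 + 1.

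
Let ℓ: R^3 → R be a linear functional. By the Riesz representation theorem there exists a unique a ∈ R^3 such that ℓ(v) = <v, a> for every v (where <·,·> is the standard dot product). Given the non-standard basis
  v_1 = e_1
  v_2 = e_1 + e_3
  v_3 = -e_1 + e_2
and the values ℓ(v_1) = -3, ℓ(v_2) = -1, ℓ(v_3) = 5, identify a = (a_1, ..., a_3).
a = (-3, 2, 2)

Write a = (a_1, ..., a_3) in the standard basis. For each basis vector v_i, ℓ(v_i) = <v_i, a> is a linear equation in the a_j's. Collect the n equations into a matrix system V a = ℓ, where row i of V is v_i (expressed in the standard basis). Since V is invertible (lower-triangular with 1s on the diagonal, up to permutation), solve by back-substitution:
  V =
[[1, 0, 0],
 [1, 0, 1],
 [-1, 1, 0]]
  V a = (-3, -1, 5)
Solving gives a = (-3, 2, 2).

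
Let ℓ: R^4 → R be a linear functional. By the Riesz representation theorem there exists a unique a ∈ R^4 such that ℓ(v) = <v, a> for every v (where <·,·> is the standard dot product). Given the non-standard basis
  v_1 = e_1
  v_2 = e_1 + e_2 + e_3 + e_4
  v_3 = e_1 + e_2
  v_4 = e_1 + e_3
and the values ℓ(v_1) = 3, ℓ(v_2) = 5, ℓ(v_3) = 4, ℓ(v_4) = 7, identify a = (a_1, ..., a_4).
a = (3, 1, 4, -3)

Write a = (a_1, ..., a_4) in the standard basis. For each basis vector v_i, ℓ(v_i) = <v_i, a> is a linear equation in the a_j's. Collect the n equations into a matrix system V a = ℓ, where row i of V is v_i (expressed in the standard basis). Since V is invertible (lower-triangular with 1s on the diagonal, up to permutation), solve by back-substitution:
  V =
[[1, 0, 0, 0],
 [1, 1, 1, 1],
 [1, 1, 0, 0],
 [1, 0, 1, 0]]
  V a = (3, 5, 4, 7)
Solving gives a = (3, 1, 4, -3).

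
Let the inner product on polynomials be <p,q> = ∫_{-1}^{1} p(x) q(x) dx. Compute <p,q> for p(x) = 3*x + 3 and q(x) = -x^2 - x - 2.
<p,q> = -16

Expand the product: p(x)·q(x) = -3*x^3 - 6*x^2 - 9*x - 6.
∫_{-1}^{1} of each monomial x^k gives [2/(k+1) if k even, 0 if k odd]. Integrating term-by-term (or equivalently evaluating the antiderivative F(x) = -3*x^4/4 - 2*x^3 - 9*x^2/2 - 6*x at the endpoints):
  F(1) − F(−1) = -53/4 − (11/4) = -16.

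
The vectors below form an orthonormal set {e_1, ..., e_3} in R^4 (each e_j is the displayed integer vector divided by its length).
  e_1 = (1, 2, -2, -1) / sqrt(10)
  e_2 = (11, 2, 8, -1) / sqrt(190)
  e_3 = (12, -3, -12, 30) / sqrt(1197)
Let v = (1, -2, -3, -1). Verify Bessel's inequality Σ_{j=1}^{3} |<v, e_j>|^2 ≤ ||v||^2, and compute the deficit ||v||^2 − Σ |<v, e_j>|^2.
Σ |<v, e_j>|^2 = 24/7; ||v||^2 = 15; deficit = 81/7

Write each e_j = u_j / sqrt(<u_j, u_j>) where u_j is the displayed integer vector. Then <v, e_j> = <v, u_j> / sqrt(<u_j, u_j>), so |<v, e_j>|^2 = <v, u_j>^2 / <u_j, u_j>.
Coefficients: <v, e_1> = 4/sqrt(10), <v, e_2> = -16/sqrt(190), <v, e_3> = 24/sqrt(1197).
Square and sum: Σ |<v, e_j>|^2 = 24/7.
Compute ||v||^2 = v·v = 15.
Deficit = 15 − 24/7 = 81/7 ≥ 0, confirming Bessel's inequality. (The deficit equals ||v − Σ <v,e_j> e_j||^2, the squared distance from v to span{e_j}.)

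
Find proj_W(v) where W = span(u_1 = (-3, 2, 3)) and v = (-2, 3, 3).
proj_W(v) = (-63/22, 21/11, 63/22)

Set up U = [u_1 | ... | u_1] ∈ R^(3×1). The projector onto W = col(U) is P = U (U^T U)^(-1) U^T.
Compute U^T U =
  [22],
and U^T v = (21).
Solve U^T U · c = U^T v for the coefficients: c = (21/22). The projection is proj_W(v) = U c.
Check: (v - proj_W(v)) · u_1 = 0  (should be 0).
Result: proj_W(v) = (-63/22, 21/11, 63/22).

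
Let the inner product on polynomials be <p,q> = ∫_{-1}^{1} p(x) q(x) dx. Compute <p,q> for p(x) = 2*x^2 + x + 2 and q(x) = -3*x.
<p,q> = -2

Expand the product: p(x)·q(x) = -6*x^3 - 3*x^2 - 6*x.
∫_{-1}^{1} of each monomial x^k gives [2/(k+1) if k even, 0 if k odd]. Integrating term-by-term (or equivalently evaluating the antiderivative F(x) = -3*x^4/2 - x^3 - 3*x^2 at the endpoints):
  F(1) − F(−1) = -11/2 − (-7/2) = -2.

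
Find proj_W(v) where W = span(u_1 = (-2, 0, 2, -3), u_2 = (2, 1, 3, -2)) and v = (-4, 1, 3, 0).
proj_W(v) = (-314/121, -39/121, 119/121, -276/121)

Set up U = [u_1 | ... | u_2] ∈ R^(4×2). The projector onto W = col(U) is P = U (U^T U)^(-1) U^T.
Compute U^T U =
  [17, 8]
  [8, 18],
and U^T v = (14, 2).
Solve U^T U · c = U^T v for the coefficients: c = (118/121, -39/121). The projection is proj_W(v) = U c.
Check: (v - proj_W(v)) · u_1 = 0  (should be 0).
Check: (v - proj_W(v)) · u_2 = 0  (should be 0).
Result: proj_W(v) = (-314/121, -39/121, 119/121, -276/121).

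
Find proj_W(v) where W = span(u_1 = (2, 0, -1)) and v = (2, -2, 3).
proj_W(v) = (2/5, 0, -1/5)

Set up U = [u_1 | ... | u_1] ∈ R^(3×1). The projector onto W = col(U) is P = U (U^T U)^(-1) U^T.
Compute U^T U =
  [5],
and U^T v = (1).
Solve U^T U · c = U^T v for the coefficients: c = (1/5). The projection is proj_W(v) = U c.
Check: (v - proj_W(v)) · u_1 = 0  (should be 0).
Result: proj_W(v) = (2/5, 0, -1/5).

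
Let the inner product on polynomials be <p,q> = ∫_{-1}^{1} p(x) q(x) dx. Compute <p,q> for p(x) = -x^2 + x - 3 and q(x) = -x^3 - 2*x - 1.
<p,q> = 74/15

Expand the product: p(x)·q(x) = x^5 - x^4 + 5*x^3 - x^2 + 5*x + 3.
∫_{-1}^{1} of each monomial x^k gives [2/(k+1) if k even, 0 if k odd]. Integrating term-by-term (or equivalently evaluating the antiderivative F(x) = x^6/6 - x^5/5 + 5*x^4/4 - x^3/3 + 5*x^2/2 + 3*x at the endpoints):
  F(1) − F(−1) = 383/60 − (29/20) = 74/15.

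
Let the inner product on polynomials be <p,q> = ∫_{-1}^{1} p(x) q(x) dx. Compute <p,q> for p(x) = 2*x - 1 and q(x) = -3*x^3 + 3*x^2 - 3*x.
<p,q> = -42/5

Expand the product: p(x)·q(x) = -6*x^4 + 9*x^3 - 9*x^2 + 3*x.
∫_{-1}^{1} of each monomial x^k gives [2/(k+1) if k even, 0 if k odd]. Integrating term-by-term (or equivalently evaluating the antiderivative F(x) = -6*x^5/5 + 9*x^4/4 - 3*x^3 + 3*x^2/2 at the endpoints):
  F(1) − F(−1) = -9/20 − (159/20) = -42/5.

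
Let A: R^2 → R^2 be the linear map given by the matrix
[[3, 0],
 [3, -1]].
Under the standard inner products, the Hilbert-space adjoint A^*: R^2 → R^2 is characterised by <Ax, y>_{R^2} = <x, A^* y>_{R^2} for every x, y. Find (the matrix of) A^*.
A^* = A^T =
[[3, 3],
 [0, -1]]

For real matrices with standard dot products, the defining identity <Ax, y> = <x, A^* y> gives (Ax)^T y = x^T (A^*) y, i.e. x^T A^T y = x^T (A^*) y. Since this holds for all x, y, we must have A^* = A^T. Therefore
A^* =
[[3, 3],
 [0, -1]].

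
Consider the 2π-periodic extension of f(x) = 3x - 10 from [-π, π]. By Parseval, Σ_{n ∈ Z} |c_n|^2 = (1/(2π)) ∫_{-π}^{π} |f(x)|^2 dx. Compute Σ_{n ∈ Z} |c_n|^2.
Σ |c_n|^2 = 3π^2 + 100

Expand and integrate term by term over [-π, π]:
  ∫ (3x)^2 dx = 9·(2π^3/3); ∫ 2·3·(-10)·x dx = 0 (odd integrand); ∫ (-10)^2 dx = 100·2π.
So (1/(2π)) ∫_{-π}^{π} (3x - 10)^2 dx = 9π^2/3 + 100 = 3π^2 + 100.
Parseval ⇒ Σ |c_n|^2 = 3π^2 + 100.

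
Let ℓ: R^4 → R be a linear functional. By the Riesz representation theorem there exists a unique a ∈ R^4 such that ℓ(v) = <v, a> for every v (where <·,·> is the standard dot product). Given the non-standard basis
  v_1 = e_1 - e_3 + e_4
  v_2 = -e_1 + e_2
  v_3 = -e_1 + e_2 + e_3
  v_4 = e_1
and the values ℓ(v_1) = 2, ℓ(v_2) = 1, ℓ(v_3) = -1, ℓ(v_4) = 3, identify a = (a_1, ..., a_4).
a = (3, 4, -2, -3)

Write a = (a_1, ..., a_4) in the standard basis. For each basis vector v_i, ℓ(v_i) = <v_i, a> is a linear equation in the a_j's. Collect the n equations into a matrix system V a = ℓ, where row i of V is v_i (expressed in the standard basis). Since V is invertible (lower-triangular with 1s on the diagonal, up to permutation), solve by back-substitution:
  V =
[[1, 0, -1, 1],
 [-1, 1, 0, 0],
 [-1, 1, 1, 0],
 [1, 0, 0, 0]]
  V a = (2, 1, -1, 3)
Solving gives a = (3, 4, -2, -3).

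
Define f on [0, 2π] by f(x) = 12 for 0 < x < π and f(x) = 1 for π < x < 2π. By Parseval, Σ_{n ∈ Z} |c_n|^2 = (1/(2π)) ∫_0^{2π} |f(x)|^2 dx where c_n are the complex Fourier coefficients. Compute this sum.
Σ |c_n|^2 = 145/2

Parseval equates the L^2 energy of f (normalised by 1/(2π)) with the ℓ^2 sum of its Fourier coefficients: (1/(2π)) ∫_0^{2π} |f|^2 = Σ |c_n|^2.
Compute the left side: (1/(2π)) [∫_0^π 12^2 dx + ∫_π^{2π} 1^2 dx] = (1/(2π)) · (144π + 1π) = (144 + 1)/2 = 145/2.
So Σ_{n ∈ Z} |c_n|^2 = 145/2.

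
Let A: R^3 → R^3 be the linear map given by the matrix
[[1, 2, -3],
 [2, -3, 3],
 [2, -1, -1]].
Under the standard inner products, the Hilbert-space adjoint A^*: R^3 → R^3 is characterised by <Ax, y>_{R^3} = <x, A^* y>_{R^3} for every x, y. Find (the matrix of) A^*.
A^* = A^T =
[[1, 2, 2],
 [2, -3, -1],
 [-3, 3, -1]]

For real matrices with standard dot products, the defining identity <Ax, y> = <x, A^* y> gives (Ax)^T y = x^T (A^*) y, i.e. x^T A^T y = x^T (A^*) y. Since this holds for all x, y, we must have A^* = A^T. Therefore
A^* =
[[1, 2, 2],
 [2, -3, -1],
 [-3, 3, -1]].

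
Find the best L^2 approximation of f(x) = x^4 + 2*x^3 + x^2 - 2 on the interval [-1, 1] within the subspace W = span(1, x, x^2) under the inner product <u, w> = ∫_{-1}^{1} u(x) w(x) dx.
g(x) = 13*x^2/7 + 6*x/5 - 73/35

The best approximation g ∈ W is the orthogonal projection of f onto W. Writing g = a_0 + a_1 x + a_2 x^2, the coefficients solve the normal equations G · a = b where
  G_{ij} = <φ_i, φ_j> and b_i = <f, φ_i>, with φ_0 = 1, φ_1 = x, φ_2 = x^2.
G =
  [2, 0, 2/3]
  [0, 2/3, 0]
  [2/3, 0, 2/5],
b = (-44/15, 4/5, -68/105).
Solving gives a_0 = -73/35, a_1 = 6/5, a_2 = 13/7, so
  g(x) = 13*x^2/7 + 6*x/5 - 73/35.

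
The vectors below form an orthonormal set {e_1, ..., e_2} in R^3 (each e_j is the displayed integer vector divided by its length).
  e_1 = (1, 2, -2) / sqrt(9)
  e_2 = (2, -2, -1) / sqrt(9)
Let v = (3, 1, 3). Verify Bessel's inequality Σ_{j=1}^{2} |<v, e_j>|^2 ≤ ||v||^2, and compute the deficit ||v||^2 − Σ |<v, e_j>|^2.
Σ |<v, e_j>|^2 = 2/9; ||v||^2 = 19; deficit = 169/9

Write each e_j = u_j / sqrt(<u_j, u_j>) where u_j is the displayed integer vector. Then <v, e_j> = <v, u_j> / sqrt(<u_j, u_j>), so |<v, e_j>|^2 = <v, u_j>^2 / <u_j, u_j>.
Coefficients: <v, e_1> = -1/sqrt(9), <v, e_2> = 1/sqrt(9).
Square and sum: Σ |<v, e_j>|^2 = 2/9.
Compute ||v||^2 = v·v = 19.
Deficit = 19 − 2/9 = 169/9 ≥ 0, confirming Bessel's inequality. (The deficit equals ||v − Σ <v,e_j> e_j||^2, the squared distance from v to span{e_j}.)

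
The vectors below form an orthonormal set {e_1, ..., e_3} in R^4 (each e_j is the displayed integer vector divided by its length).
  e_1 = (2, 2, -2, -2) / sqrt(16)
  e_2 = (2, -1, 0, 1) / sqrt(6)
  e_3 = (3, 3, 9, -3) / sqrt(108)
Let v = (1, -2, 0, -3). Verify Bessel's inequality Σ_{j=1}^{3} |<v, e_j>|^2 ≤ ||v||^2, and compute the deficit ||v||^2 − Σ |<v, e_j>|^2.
Σ |<v, e_j>|^2 = 3/2; ||v||^2 = 14; deficit = 25/2

Write each e_j = u_j / sqrt(<u_j, u_j>) where u_j is the displayed integer vector. Then <v, e_j> = <v, u_j> / sqrt(<u_j, u_j>), so |<v, e_j>|^2 = <v, u_j>^2 / <u_j, u_j>.
Coefficients: <v, e_1> = 4/sqrt(16), <v, e_2> = 1/sqrt(6), <v, e_3> = 6/sqrt(108).
Square and sum: Σ |<v, e_j>|^2 = 3/2.
Compute ||v||^2 = v·v = 14.
Deficit = 14 − 3/2 = 25/2 ≥ 0, confirming Bessel's inequality. (The deficit equals ||v − Σ <v,e_j> e_j||^2, the squared distance from v to span{e_j}.)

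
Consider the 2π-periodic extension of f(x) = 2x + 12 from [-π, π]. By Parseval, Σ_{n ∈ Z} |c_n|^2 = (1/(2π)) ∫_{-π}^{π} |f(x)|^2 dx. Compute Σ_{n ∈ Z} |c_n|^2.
Σ |c_n|^2 = 4π^2/3 + 144

Expand and integrate term by term over [-π, π]:
  ∫ (2x)^2 dx = 4·(2π^3/3); ∫ 2·2·(12)·x dx = 0 (odd integrand); ∫ 12^2 dx = 144·2π.
So (1/(2π)) ∫_{-π}^{π} (2x + 12)^2 dx = 4π^2/3 + 144 = 4π^2/3 + 144.
Parseval ⇒ Σ |c_n|^2 = 4π^2/3 + 144.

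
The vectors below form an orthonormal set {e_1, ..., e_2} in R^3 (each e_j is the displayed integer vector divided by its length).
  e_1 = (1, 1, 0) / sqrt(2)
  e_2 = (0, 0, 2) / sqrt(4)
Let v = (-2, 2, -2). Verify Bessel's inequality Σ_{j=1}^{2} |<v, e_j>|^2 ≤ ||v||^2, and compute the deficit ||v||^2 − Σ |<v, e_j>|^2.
Σ |<v, e_j>|^2 = 4; ||v||^2 = 12; deficit = 8

Write each e_j = u_j / sqrt(<u_j, u_j>) where u_j is the displayed integer vector. Then <v, e_j> = <v, u_j> / sqrt(<u_j, u_j>), so |<v, e_j>|^2 = <v, u_j>^2 / <u_j, u_j>.
Coefficients: <v, e_1> = 0/sqrt(2), <v, e_2> = -4/sqrt(4).
Square and sum: Σ |<v, e_j>|^2 = 4.
Compute ||v||^2 = v·v = 12.
Deficit = 12 − 4 = 8 ≥ 0, confirming Bessel's inequality. (The deficit equals ||v − Σ <v,e_j> e_j||^2, the squared distance from v to span{e_j}.)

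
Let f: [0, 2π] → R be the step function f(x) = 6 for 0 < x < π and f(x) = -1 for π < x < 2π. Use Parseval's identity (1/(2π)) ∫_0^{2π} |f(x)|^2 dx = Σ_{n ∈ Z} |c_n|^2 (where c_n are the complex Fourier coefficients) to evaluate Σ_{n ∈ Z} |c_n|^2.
Σ |c_n|^2 = 37/2

Parseval equates the L^2 energy of f (normalised by 1/(2π)) with the ℓ^2 sum of its Fourier coefficients: (1/(2π)) ∫_0^{2π} |f|^2 = Σ |c_n|^2.
Compute the left side: (1/(2π)) [∫_0^π 6^2 dx + ∫_π^{2π} (-1)^2 dx] = (1/(2π)) · (36π + 1π) = (36 + 1)/2 = 37/2.
So Σ_{n ∈ Z} |c_n|^2 = 37/2.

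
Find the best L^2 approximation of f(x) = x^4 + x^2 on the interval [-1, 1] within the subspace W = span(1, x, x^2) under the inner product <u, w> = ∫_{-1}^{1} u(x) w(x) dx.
g(x) = 13*x^2/7 - 3/35

The best approximation g ∈ W is the orthogonal projection of f onto W. Writing g = a_0 + a_1 x + a_2 x^2, the coefficients solve the normal equations G · a = b where
  G_{ij} = <φ_i, φ_j> and b_i = <f, φ_i>, with φ_0 = 1, φ_1 = x, φ_2 = x^2.
G =
  [2, 0, 2/3]
  [0, 2/3, 0]
  [2/3, 0, 2/5],
b = (16/15, 0, 24/35).
Solving gives a_0 = -3/35, a_1 = 0, a_2 = 13/7, so
  g(x) = 13*x^2/7 - 3/35.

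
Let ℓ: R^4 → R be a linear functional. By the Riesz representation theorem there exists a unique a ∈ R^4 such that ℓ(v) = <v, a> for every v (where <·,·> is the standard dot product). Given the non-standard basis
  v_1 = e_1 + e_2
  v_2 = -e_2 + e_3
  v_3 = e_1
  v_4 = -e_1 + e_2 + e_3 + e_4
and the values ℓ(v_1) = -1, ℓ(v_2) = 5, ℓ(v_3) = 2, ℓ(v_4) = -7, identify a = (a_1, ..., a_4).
a = (2, -3, 2, -4)

Write a = (a_1, ..., a_4) in the standard basis. For each basis vector v_i, ℓ(v_i) = <v_i, a> is a linear equation in the a_j's. Collect the n equations into a matrix system V a = ℓ, where row i of V is v_i (expressed in the standard basis). Since V is invertible (lower-triangular with 1s on the diagonal, up to permutation), solve by back-substitution:
  V =
[[1, 1, 0, 0],
 [0, -1, 1, 0],
 [1, 0, 0, 0],
 [-1, 1, 1, 1]]
  V a = (-1, 5, 2, -7)
Solving gives a = (2, -3, 2, -4).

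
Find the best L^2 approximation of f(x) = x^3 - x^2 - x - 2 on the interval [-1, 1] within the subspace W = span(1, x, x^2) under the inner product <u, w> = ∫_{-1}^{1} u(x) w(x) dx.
g(x) = -x^2 - 2*x/5 - 2

The best approximation g ∈ W is the orthogonal projection of f onto W. Writing g = a_0 + a_1 x + a_2 x^2, the coefficients solve the normal equations G · a = b where
  G_{ij} = <φ_i, φ_j> and b_i = <f, φ_i>, with φ_0 = 1, φ_1 = x, φ_2 = x^2.
G =
  [2, 0, 2/3]
  [0, 2/3, 0]
  [2/3, 0, 2/5],
b = (-14/3, -4/15, -26/15).
Solving gives a_0 = -2, a_1 = -2/5, a_2 = -1, so
  g(x) = -x^2 - 2*x/5 - 2.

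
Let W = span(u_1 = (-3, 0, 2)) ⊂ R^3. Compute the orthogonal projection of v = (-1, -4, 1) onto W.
proj_W(v) = (-15/13, 0, 10/13)

Set up U = [u_1 | ... | u_1] ∈ R^(3×1). The projector onto W = col(U) is P = U (U^T U)^(-1) U^T.
Compute U^T U =
  [13],
and U^T v = (5).
Solve U^T U · c = U^T v for the coefficients: c = (5/13). The projection is proj_W(v) = U c.
Check: (v - proj_W(v)) · u_1 = 0  (should be 0).
Result: proj_W(v) = (-15/13, 0, 10/13).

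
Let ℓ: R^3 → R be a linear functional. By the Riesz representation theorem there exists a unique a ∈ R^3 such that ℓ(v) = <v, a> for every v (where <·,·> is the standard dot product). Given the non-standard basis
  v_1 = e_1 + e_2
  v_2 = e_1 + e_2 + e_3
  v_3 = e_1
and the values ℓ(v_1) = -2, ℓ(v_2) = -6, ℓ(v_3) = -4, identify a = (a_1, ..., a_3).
a = (-4, 2, -4)

Write a = (a_1, ..., a_3) in the standard basis. For each basis vector v_i, ℓ(v_i) = <v_i, a> is a linear equation in the a_j's. Collect the n equations into a matrix system V a = ℓ, where row i of V is v_i (expressed in the standard basis). Since V is invertible (lower-triangular with 1s on the diagonal, up to permutation), solve by back-substitution:
  V =
[[1, 1, 0],
 [1, 1, 1],
 [1, 0, 0]]
  V a = (-2, -6, -4)
Solving gives a = (-4, 2, -4).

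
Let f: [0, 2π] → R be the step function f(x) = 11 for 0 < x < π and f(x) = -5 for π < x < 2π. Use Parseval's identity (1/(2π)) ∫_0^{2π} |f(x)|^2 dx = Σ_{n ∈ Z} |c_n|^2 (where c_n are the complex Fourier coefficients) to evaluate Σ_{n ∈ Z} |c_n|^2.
Σ |c_n|^2 = 73

Parseval equates the L^2 energy of f (normalised by 1/(2π)) with the ℓ^2 sum of its Fourier coefficients: (1/(2π)) ∫_0^{2π} |f|^2 = Σ |c_n|^2.
Compute the left side: (1/(2π)) [∫_0^π 11^2 dx + ∫_π^{2π} (-5)^2 dx] = (1/(2π)) · (121π + 25π) = (121 + 25)/2 = 73.
So Σ_{n ∈ Z} |c_n|^2 = 73.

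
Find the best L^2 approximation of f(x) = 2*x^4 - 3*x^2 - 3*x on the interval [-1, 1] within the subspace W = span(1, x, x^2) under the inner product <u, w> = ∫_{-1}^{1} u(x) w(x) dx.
g(x) = -9*x^2/7 - 3*x - 6/35

The best approximation g ∈ W is the orthogonal projection of f onto W. Writing g = a_0 + a_1 x + a_2 x^2, the coefficients solve the normal equations G · a = b where
  G_{ij} = <φ_i, φ_j> and b_i = <f, φ_i>, with φ_0 = 1, φ_1 = x, φ_2 = x^2.
G =
  [2, 0, 2/3]
  [0, 2/3, 0]
  [2/3, 0, 2/5],
b = (-6/5, -2, -22/35).
Solving gives a_0 = -6/35, a_1 = -3, a_2 = -9/7, so
  g(x) = -9*x^2/7 - 3*x - 6/35.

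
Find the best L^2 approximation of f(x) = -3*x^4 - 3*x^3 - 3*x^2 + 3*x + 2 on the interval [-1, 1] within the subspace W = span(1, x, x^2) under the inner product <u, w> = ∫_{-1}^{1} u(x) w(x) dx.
g(x) = -39*x^2/7 + 6*x/5 + 79/35

The best approximation g ∈ W is the orthogonal projection of f onto W. Writing g = a_0 + a_1 x + a_2 x^2, the coefficients solve the normal equations G · a = b where
  G_{ij} = <φ_i, φ_j> and b_i = <f, φ_i>, with φ_0 = 1, φ_1 = x, φ_2 = x^2.
G =
  [2, 0, 2/3]
  [0, 2/3, 0]
  [2/3, 0, 2/5],
b = (4/5, 4/5, -76/105).
Solving gives a_0 = 79/35, a_1 = 6/5, a_2 = -39/7, so
  g(x) = -39*x^2/7 + 6*x/5 + 79/35.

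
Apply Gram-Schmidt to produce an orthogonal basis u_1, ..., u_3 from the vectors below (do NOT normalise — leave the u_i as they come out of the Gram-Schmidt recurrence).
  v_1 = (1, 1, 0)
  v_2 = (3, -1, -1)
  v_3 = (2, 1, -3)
Orthogonal basis:
  u_1 = (1, 1, 0)
  u_2 = (2, -2, -1)
  u_3 = (-11/18, 11/18, -22/9)

Apply the Gram-Schmidt recurrence
  u_1 = v_1
  u_i = v_i − Σ_{j<i} ((v_i · u_j) / (u_j · u_j)) · u_j.

Step by step this gives:
  u_1 = (1, 1, 0)
  u_2 = (2, -2, -1)
  u_3 = (-11/18, 11/18, -22/9)

Orthogonality check:
  u_2 · u_1 = 0 (should be 0)
  u_3 · u_1 = 0 (should be 0)
  u_3 · u_2 = 0 (should be 0)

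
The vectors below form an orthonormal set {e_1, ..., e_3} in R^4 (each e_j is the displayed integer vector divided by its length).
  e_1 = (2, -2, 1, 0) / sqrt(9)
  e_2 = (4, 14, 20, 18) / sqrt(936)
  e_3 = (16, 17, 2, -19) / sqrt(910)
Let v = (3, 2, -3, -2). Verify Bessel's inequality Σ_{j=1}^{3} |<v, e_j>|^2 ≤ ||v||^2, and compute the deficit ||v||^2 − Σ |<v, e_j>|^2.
Σ |<v, e_j>|^2 = 621/35; ||v||^2 = 26; deficit = 289/35

Write each e_j = u_j / sqrt(<u_j, u_j>) where u_j is the displayed integer vector. Then <v, e_j> = <v, u_j> / sqrt(<u_j, u_j>), so |<v, e_j>|^2 = <v, u_j>^2 / <u_j, u_j>.
Coefficients: <v, e_1> = -1/sqrt(9), <v, e_2> = -56/sqrt(936), <v, e_3> = 114/sqrt(910).
Square and sum: Σ |<v, e_j>|^2 = 621/35.
Compute ||v||^2 = v·v = 26.
Deficit = 26 − 621/35 = 289/35 ≥ 0, confirming Bessel's inequality. (The deficit equals ||v − Σ <v,e_j> e_j||^2, the squared distance from v to span{e_j}.)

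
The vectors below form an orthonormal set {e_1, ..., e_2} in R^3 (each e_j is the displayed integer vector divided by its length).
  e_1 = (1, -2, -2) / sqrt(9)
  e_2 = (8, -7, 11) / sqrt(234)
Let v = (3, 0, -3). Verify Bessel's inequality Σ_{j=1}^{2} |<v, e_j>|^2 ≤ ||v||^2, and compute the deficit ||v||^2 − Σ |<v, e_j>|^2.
Σ |<v, e_j>|^2 = 243/26; ||v||^2 = 18; deficit = 225/26

Write each e_j = u_j / sqrt(<u_j, u_j>) where u_j is the displayed integer vector. Then <v, e_j> = <v, u_j> / sqrt(<u_j, u_j>), so |<v, e_j>|^2 = <v, u_j>^2 / <u_j, u_j>.
Coefficients: <v, e_1> = 9/sqrt(9), <v, e_2> = -9/sqrt(234).
Square and sum: Σ |<v, e_j>|^2 = 243/26.
Compute ||v||^2 = v·v = 18.
Deficit = 18 − 243/26 = 225/26 ≥ 0, confirming Bessel's inequality. (The deficit equals ||v − Σ <v,e_j> e_j||^2, the squared distance from v to span{e_j}.)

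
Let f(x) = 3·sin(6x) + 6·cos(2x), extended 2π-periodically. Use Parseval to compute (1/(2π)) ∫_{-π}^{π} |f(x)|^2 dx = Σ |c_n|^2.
Σ |c_n|^2 = 45/2

Expand |f|^2 and use orthogonality of {sin(nx), cos(mx)} on [-π, π]:
  ∫_{-π}^{π} sin(nx)^2 dx = π, ∫ cos(mx)^2 dx = π, and cross terms integrate to 0.
So ∫_{-π}^{π} f(x)^2 dx = 3^2 · π + 6^2 · π = (9 + 36)π.
Divide by 2π: (9 + 36)/2 = 45/2.
By Parseval, this equals Σ |c_n|^2.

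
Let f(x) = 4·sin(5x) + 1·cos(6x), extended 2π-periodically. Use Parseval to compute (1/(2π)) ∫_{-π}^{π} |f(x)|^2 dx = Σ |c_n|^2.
Σ |c_n|^2 = 17/2

Expand |f|^2 and use orthogonality of {sin(nx), cos(mx)} on [-π, π]:
  ∫_{-π}^{π} sin(nx)^2 dx = π, ∫ cos(mx)^2 dx = π, and cross terms integrate to 0.
So ∫_{-π}^{π} f(x)^2 dx = 4^2 · π + 1^2 · π = (16 + 1)π.
Divide by 2π: (16 + 1)/2 = 17/2.
By Parseval, this equals Σ |c_n|^2.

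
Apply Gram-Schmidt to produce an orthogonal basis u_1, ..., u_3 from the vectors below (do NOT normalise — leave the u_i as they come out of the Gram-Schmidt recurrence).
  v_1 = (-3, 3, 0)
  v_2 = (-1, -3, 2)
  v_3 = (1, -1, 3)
Orthogonal basis:
  u_1 = (-3, 3, 0)
  u_2 = (-2, -2, 2)
  u_3 = (1, 1, 2)

Apply the Gram-Schmidt recurrence
  u_1 = v_1
  u_i = v_i − Σ_{j<i} ((v_i · u_j) / (u_j · u_j)) · u_j.

Step by step this gives:
  u_1 = (-3, 3, 0)
  u_2 = (-2, -2, 2)
  u_3 = (1, 1, 2)

Orthogonality check:
  u_2 · u_1 = 0 (should be 0)
  u_3 · u_1 = 0 (should be 0)
  u_3 · u_2 = 0 (should be 0)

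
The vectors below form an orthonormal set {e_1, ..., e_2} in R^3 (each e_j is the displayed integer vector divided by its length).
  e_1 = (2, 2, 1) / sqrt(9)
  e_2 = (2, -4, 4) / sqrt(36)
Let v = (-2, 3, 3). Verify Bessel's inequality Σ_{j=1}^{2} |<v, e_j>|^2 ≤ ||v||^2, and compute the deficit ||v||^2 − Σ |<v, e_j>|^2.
Σ |<v, e_j>|^2 = 29/9; ||v||^2 = 22; deficit = 169/9

Write each e_j = u_j / sqrt(<u_j, u_j>) where u_j is the displayed integer vector. Then <v, e_j> = <v, u_j> / sqrt(<u_j, u_j>), so |<v, e_j>|^2 = <v, u_j>^2 / <u_j, u_j>.
Coefficients: <v, e_1> = 5/sqrt(9), <v, e_2> = -4/sqrt(36).
Square and sum: Σ |<v, e_j>|^2 = 29/9.
Compute ||v||^2 = v·v = 22.
Deficit = 22 − 29/9 = 169/9 ≥ 0, confirming Bessel's inequality. (The deficit equals ||v − Σ <v,e_j> e_j||^2, the squared distance from v to span{e_j}.)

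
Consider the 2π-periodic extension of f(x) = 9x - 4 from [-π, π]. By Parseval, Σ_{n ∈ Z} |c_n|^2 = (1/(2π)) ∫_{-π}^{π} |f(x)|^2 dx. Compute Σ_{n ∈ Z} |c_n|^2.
Σ |c_n|^2 = 27π^2 + 16

Expand and integrate term by term over [-π, π]:
  ∫ (9x)^2 dx = 81·(2π^3/3); ∫ 2·9·(-4)·x dx = 0 (odd integrand); ∫ (-4)^2 dx = 16·2π.
So (1/(2π)) ∫_{-π}^{π} (9x - 4)^2 dx = 81π^2/3 + 16 = 27π^2 + 16.
Parseval ⇒ Σ |c_n|^2 = 27π^2 + 16.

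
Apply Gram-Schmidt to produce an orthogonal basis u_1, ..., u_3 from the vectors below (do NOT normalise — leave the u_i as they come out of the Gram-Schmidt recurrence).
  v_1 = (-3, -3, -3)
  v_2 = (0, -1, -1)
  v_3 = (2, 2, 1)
Orthogonal basis:
  u_1 = (-3, -3, -3)
  u_2 = (2/3, -1/3, -1/3)
  u_3 = (0, 1/2, -1/2)

Apply the Gram-Schmidt recurrence
  u_1 = v_1
  u_i = v_i − Σ_{j<i} ((v_i · u_j) / (u_j · u_j)) · u_j.

Step by step this gives:
  u_1 = (-3, -3, -3)
  u_2 = (2/3, -1/3, -1/3)
  u_3 = (0, 1/2, -1/2)

Orthogonality check:
  u_2 · u_1 = 0 (should be 0)
  u_3 · u_1 = 0 (should be 0)
  u_3 · u_2 = 0 (should be 0)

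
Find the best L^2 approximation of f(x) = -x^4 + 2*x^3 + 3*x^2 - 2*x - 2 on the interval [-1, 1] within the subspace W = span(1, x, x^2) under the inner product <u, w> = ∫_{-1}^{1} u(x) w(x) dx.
g(x) = 15*x^2/7 - 4*x/5 - 67/35

The best approximation g ∈ W is the orthogonal projection of f onto W. Writing g = a_0 + a_1 x + a_2 x^2, the coefficients solve the normal equations G · a = b where
  G_{ij} = <φ_i, φ_j> and b_i = <f, φ_i>, with φ_0 = 1, φ_1 = x, φ_2 = x^2.
G =
  [2, 0, 2/3]
  [0, 2/3, 0]
  [2/3, 0, 2/5],
b = (-12/5, -8/15, -44/105).
Solving gives a_0 = -67/35, a_1 = -4/5, a_2 = 15/7, so
  g(x) = 15*x^2/7 - 4*x/5 - 67/35.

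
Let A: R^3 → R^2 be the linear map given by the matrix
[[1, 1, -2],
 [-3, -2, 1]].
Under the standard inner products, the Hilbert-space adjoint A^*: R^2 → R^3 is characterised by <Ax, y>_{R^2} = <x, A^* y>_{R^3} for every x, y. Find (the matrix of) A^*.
A^* = A^T =
[[1, -3],
 [1, -2],
 [-2, 1]]

For real matrices with standard dot products, the defining identity <Ax, y> = <x, A^* y> gives (Ax)^T y = x^T (A^*) y, i.e. x^T A^T y = x^T (A^*) y. Since this holds for all x, y, we must have A^* = A^T. Therefore
A^* =
[[1, -3],
 [1, -2],
 [-2, 1]].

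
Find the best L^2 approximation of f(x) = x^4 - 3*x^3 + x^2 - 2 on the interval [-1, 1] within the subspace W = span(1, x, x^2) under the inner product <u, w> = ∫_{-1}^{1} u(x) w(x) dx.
g(x) = 13*x^2/7 - 9*x/5 - 73/35

The best approximation g ∈ W is the orthogonal projection of f onto W. Writing g = a_0 + a_1 x + a_2 x^2, the coefficients solve the normal equations G · a = b where
  G_{ij} = <φ_i, φ_j> and b_i = <f, φ_i>, with φ_0 = 1, φ_1 = x, φ_2 = x^2.
G =
  [2, 0, 2/3]
  [0, 2/3, 0]
  [2/3, 0, 2/5],
b = (-44/15, -6/5, -68/105).
Solving gives a_0 = -73/35, a_1 = -9/5, a_2 = 13/7, so
  g(x) = 13*x^2/7 - 9*x/5 - 73/35.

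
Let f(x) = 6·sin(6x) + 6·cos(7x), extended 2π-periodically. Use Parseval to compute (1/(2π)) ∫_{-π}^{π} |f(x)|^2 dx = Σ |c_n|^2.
Σ |c_n|^2 = 36

Expand |f|^2 and use orthogonality of {sin(nx), cos(mx)} on [-π, π]:
  ∫_{-π}^{π} sin(nx)^2 dx = π, ∫ cos(mx)^2 dx = π, and cross terms integrate to 0.
So ∫_{-π}^{π} f(x)^2 dx = 6^2 · π + 6^2 · π = (36 + 36)π.
Divide by 2π: (36 + 36)/2 = 36.
By Parseval, this equals Σ |c_n|^2.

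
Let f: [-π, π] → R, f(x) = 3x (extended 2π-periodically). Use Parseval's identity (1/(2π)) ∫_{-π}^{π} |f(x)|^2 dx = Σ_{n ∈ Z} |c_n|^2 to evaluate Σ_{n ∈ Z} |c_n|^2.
Σ |c_n|^2 = 3π^2

Expand and integrate term by term over [-π, π]:
  ∫ (3x)^2 dx = 9·(2π^3/3); ∫ 2·3·(0)·x dx = 0 (odd integrand); ∫ 0^2 dx = 0·2π.
So (1/(2π)) ∫_{-π}^{π} (3x)^2 dx = 9π^2/3 + 0 = 3π^2.
Parseval ⇒ Σ |c_n|^2 = 3π^2.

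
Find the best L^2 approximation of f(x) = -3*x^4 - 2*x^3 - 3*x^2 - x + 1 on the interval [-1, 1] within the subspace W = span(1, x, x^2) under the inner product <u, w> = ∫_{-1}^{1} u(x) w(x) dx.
g(x) = -39*x^2/7 - 11*x/5 + 44/35

The best approximation g ∈ W is the orthogonal projection of f onto W. Writing g = a_0 + a_1 x + a_2 x^2, the coefficients solve the normal equations G · a = b where
  G_{ij} = <φ_i, φ_j> and b_i = <f, φ_i>, with φ_0 = 1, φ_1 = x, φ_2 = x^2.
G =
  [2, 0, 2/3]
  [0, 2/3, 0]
  [2/3, 0, 2/5],
b = (-6/5, -22/15, -146/105).
Solving gives a_0 = 44/35, a_1 = -11/5, a_2 = -39/7, so
  g(x) = -39*x^2/7 - 11*x/5 + 44/35.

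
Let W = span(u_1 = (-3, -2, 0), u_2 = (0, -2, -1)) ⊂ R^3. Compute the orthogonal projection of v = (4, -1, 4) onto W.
proj_W(v) = (18/7, 8/7, -2/7)

Set up U = [u_1 | ... | u_2] ∈ R^(3×2). The projector onto W = col(U) is P = U (U^T U)^(-1) U^T.
Compute U^T U =
  [13, 4]
  [4, 5],
and U^T v = (-10, -2).
Solve U^T U · c = U^T v for the coefficients: c = (-6/7, 2/7). The projection is proj_W(v) = U c.
Check: (v - proj_W(v)) · u_1 = 0  (should be 0).
Check: (v - proj_W(v)) · u_2 = 0  (should be 0).
Result: proj_W(v) = (18/7, 8/7, -2/7).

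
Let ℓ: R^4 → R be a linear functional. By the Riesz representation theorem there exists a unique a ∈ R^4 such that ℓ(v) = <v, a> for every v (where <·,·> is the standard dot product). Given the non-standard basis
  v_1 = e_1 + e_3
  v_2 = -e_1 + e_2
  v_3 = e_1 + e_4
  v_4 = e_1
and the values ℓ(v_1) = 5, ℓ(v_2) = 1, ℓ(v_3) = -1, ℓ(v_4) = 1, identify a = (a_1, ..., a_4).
a = (1, 2, 4, -2)

Write a = (a_1, ..., a_4) in the standard basis. For each basis vector v_i, ℓ(v_i) = <v_i, a> is a linear equation in the a_j's. Collect the n equations into a matrix system V a = ℓ, where row i of V is v_i (expressed in the standard basis). Since V is invertible (lower-triangular with 1s on the diagonal, up to permutation), solve by back-substitution:
  V =
[[1, 0, 1, 0],
 [-1, 1, 0, 0],
 [1, 0, 0, 1],
 [1, 0, 0, 0]]
  V a = (5, 1, -1, 1)
Solving gives a = (1, 2, 4, -2).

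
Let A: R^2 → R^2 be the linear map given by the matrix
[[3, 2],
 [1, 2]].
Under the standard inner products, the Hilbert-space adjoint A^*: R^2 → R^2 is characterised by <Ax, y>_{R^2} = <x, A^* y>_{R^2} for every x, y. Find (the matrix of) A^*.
A^* = A^T =
[[3, 1],
 [2, 2]]

For real matrices with standard dot products, the defining identity <Ax, y> = <x, A^* y> gives (Ax)^T y = x^T (A^*) y, i.e. x^T A^T y = x^T (A^*) y. Since this holds for all x, y, we must have A^* = A^T. Therefore
A^* =
[[3, 1],
 [2, 2]].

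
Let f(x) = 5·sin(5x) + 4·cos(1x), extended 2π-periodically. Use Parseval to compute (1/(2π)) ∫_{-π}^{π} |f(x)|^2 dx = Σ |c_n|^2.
Σ |c_n|^2 = 41/2

Expand |f|^2 and use orthogonality of {sin(nx), cos(mx)} on [-π, π]:
  ∫_{-π}^{π} sin(nx)^2 dx = π, ∫ cos(mx)^2 dx = π, and cross terms integrate to 0.
So ∫_{-π}^{π} f(x)^2 dx = 5^2 · π + 4^2 · π = (25 + 16)π.
Divide by 2π: (25 + 16)/2 = 41/2.
By Parseval, this equals Σ |c_n|^2.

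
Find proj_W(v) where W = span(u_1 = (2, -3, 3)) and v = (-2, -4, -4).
proj_W(v) = (-4/11, 6/11, -6/11)

Set up U = [u_1 | ... | u_1] ∈ R^(3×1). The projector onto W = col(U) is P = U (U^T U)^(-1) U^T.
Compute U^T U =
  [22],
and U^T v = (-4).
Solve U^T U · c = U^T v for the coefficients: c = (-2/11). The projection is proj_W(v) = U c.
Check: (v - proj_W(v)) · u_1 = 0  (should be 0).
Result: proj_W(v) = (-4/11, 6/11, -6/11).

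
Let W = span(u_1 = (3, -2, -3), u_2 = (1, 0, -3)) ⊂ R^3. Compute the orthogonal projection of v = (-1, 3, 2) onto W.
proj_W(v) = (-43/19, 33/19, 30/19)

Set up U = [u_1 | ... | u_2] ∈ R^(3×2). The projector onto W = col(U) is P = U (U^T U)^(-1) U^T.
Compute U^T U =
  [22, 12]
  [12, 10],
and U^T v = (-15, -7).
Solve U^T U · c = U^T v for the coefficients: c = (-33/38, 13/38). The projection is proj_W(v) = U c.
Check: (v - proj_W(v)) · u_1 = 0  (should be 0).
Check: (v - proj_W(v)) · u_2 = 0  (should be 0).
Result: proj_W(v) = (-43/19, 33/19, 30/19).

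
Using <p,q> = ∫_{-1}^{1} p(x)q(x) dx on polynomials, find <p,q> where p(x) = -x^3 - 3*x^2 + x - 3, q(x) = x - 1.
<p,q> = 124/15

Expand the product: p(x)·q(x) = -x^4 - 2*x^3 + 4*x^2 - 4*x + 3.
∫_{-1}^{1} of each monomial x^k gives [2/(k+1) if k even, 0 if k odd]. Integrating term-by-term (or equivalently evaluating the antiderivative F(x) = -x^5/5 - x^4/2 + 4*x^3/3 - 2*x^2 + 3*x at the endpoints):
  F(1) − F(−1) = 49/30 − (-199/30) = 124/15.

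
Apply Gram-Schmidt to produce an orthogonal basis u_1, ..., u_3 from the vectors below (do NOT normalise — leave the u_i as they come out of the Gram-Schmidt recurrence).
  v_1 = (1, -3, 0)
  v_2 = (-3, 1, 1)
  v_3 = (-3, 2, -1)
Orthogonal basis:
  u_1 = (1, -3, 0)
  u_2 = (-12/5, -4/5, 1)
  u_3 = (-45/74, -15/74, -60/37)

Apply the Gram-Schmidt recurrence
  u_1 = v_1
  u_i = v_i − Σ_{j<i} ((v_i · u_j) / (u_j · u_j)) · u_j.

Step by step this gives:
  u_1 = (1, -3, 0)
  u_2 = (-12/5, -4/5, 1)
  u_3 = (-45/74, -15/74, -60/37)

Orthogonality check:
  u_2 · u_1 = 0 (should be 0)
  u_3 · u_1 = 0 (should be 0)
  u_3 · u_2 = 0 (should be 0)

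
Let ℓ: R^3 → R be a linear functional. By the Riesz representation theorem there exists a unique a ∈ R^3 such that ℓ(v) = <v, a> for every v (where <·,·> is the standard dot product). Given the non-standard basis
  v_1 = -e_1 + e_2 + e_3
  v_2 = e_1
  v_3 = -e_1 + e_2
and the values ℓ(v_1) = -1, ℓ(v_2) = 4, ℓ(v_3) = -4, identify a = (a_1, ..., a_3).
a = (4, 0, 3)

Write a = (a_1, ..., a_3) in the standard basis. For each basis vector v_i, ℓ(v_i) = <v_i, a> is a linear equation in the a_j's. Collect the n equations into a matrix system V a = ℓ, where row i of V is v_i (expressed in the standard basis). Since V is invertible (lower-triangular with 1s on the diagonal, up to permutation), solve by back-substitution:
  V =
[[-1, 1, 1],
 [1, 0, 0],
 [-1, 1, 0]]
  V a = (-1, 4, -4)
Solving gives a = (4, 0, 3).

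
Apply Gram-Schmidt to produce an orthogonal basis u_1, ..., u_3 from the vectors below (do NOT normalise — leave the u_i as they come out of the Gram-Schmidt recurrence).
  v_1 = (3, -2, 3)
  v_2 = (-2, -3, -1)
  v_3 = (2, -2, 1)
Orthogonal basis:
  u_1 = (3, -2, 3)
  u_2 = (-35/22, -36/11, -13/22)
  u_3 = (165/299, -45/299, -15/23)

Apply the Gram-Schmidt recurrence
  u_1 = v_1
  u_i = v_i − Σ_{j<i} ((v_i · u_j) / (u_j · u_j)) · u_j.

Step by step this gives:
  u_1 = (3, -2, 3)
  u_2 = (-35/22, -36/11, -13/22)
  u_3 = (165/299, -45/299, -15/23)

Orthogonality check:
  u_2 · u_1 = 0 (should be 0)
  u_3 · u_1 = 0 (should be 0)
  u_3 · u_2 = 0 (should be 0)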